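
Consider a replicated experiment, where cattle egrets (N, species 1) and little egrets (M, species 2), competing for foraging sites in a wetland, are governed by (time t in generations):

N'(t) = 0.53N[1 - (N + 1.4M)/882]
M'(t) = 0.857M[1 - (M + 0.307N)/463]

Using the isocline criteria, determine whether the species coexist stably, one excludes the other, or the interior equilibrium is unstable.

stable coexistence

Compare the nullcline intercepts: K1/α12 = 882/1.4 = 630 > K2 = 463; K2/α21 = 463/0.307 = 1510 > K1 = 882.
Since both inequalities hold, each species can invade when rare, so the interior equilibrium is stable.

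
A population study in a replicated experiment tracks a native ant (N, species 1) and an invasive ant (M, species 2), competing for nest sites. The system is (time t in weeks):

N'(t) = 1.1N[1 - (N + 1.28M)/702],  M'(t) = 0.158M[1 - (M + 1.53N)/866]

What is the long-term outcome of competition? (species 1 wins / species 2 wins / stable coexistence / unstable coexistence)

unstable coexistence (outcome depends on initial conditions)

Compare the nullcline intercepts: K1/α12 = 702/1.28 = 548 < K2 = 866; K2/α21 = 866/1.53 = 566 < K1 = 702.
Since both are reversed, neither can invade when rare; the interior point is a saddle.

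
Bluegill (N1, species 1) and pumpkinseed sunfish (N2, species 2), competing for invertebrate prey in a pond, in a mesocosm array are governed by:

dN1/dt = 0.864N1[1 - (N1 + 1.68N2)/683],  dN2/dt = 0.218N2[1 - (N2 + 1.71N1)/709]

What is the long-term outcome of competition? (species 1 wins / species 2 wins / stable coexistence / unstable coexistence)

unstable coexistence (outcome depends on initial conditions)

Compare the nullcline intercepts: K1/α12 = 683/1.68 = 407 < K2 = 709; K2/α21 = 709/1.71 = 415 < K1 = 683.
Since both are reversed, neither can invade when rare; the interior point is a saddle.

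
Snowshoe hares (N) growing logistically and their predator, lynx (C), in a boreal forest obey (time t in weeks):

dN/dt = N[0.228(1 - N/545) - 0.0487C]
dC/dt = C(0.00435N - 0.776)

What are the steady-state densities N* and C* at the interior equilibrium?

N* ≈ 178, C* ≈ 3.15

From dC/dt = 0 with C > 0: 0.00435N* = 0.776, so N* = 178.
Substitute into dN/dt = 0: 0.228(1 - 178/545) = 0.0487C*.
The bracket is 0.673, giving C* = 0.153/0.0487 = 3.15.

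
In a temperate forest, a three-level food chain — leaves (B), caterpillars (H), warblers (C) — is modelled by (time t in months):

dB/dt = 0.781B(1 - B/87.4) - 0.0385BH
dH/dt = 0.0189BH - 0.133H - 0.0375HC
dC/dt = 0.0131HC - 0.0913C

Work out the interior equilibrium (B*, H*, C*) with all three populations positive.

B* ≈ 57.4, H* ≈ 6.97, C* ≈ 25.4

From dC/dt = 0: 0.0131H* = 0.0913, so H* = 6.97.
From dB/dt = 0: 0.781(1 - B*/87.4) = 0.0385·6.97, giving B* = 87.4·(1 - 0.344) = 57.4.
From dH/dt = 0: 0.0189·57.4 - 0.133 = 0.0375C*, so C* = 0.951/0.0375 = 25.4.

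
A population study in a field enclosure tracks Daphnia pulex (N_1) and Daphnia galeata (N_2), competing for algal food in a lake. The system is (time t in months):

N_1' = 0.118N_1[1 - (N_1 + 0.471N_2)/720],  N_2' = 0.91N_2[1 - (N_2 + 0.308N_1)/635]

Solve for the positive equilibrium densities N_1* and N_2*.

Setting both brackets to zero gives the nullclines N_1 + 0.471N_2 = 720 and 0.308N_1 + N_2 = 635.
Substituting N_2 = 635 - 0.308N_1 into the first: N_1(1 - 0.471·0.308) = 720 - 0.471·635.
So N_1* = 421/0.855 = 492, and then N_2* = 635 - 0.308·492 = 483.

N_1* ≈ 492, N_2* ≈ 483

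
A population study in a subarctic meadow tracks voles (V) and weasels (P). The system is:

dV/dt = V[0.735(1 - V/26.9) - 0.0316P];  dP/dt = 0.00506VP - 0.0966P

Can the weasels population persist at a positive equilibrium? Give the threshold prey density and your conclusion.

The predator equation gives dP/dt > 0 only when V > 0.0966/0.00506 = 19.1.
Without the predator, V → K = 26.9. Since 26.9 > 19.1, the predator can invade and persist.

Threshold V = 19.1; K > 19.1, so yes, the predator persists.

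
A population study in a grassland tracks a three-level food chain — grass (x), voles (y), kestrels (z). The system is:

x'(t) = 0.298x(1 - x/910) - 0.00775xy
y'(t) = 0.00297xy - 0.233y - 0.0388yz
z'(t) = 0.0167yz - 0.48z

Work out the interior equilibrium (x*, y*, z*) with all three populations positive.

From dz/dt = 0: 0.0167y* = 0.48, so y* = 28.7.
From dx/dt = 0: 0.298(1 - x*/910) = 0.00775·28.7, giving x* = 910·(1 - 0.747) = 230.
From dy/dt = 0: 0.00297·230 - 0.233 = 0.0388z*, so z* = 0.449/0.0388 = 11.6.

x* ≈ 230, y* ≈ 28.7, z* ≈ 11.6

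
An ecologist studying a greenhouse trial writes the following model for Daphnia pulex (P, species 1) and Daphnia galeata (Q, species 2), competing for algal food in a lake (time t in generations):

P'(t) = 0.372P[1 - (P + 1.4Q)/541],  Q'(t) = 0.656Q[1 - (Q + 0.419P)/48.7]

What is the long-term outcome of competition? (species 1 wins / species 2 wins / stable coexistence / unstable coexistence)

Compare the nullcline intercepts: K1/α12 = 541/1.4 = 386 > K2 = 48.7; K2/α21 = 48.7/0.419 = 116 < K1 = 541.
Since the inequalities point opposite ways, species 1 can invade but species 2 cannot.

species 1 excludes species 2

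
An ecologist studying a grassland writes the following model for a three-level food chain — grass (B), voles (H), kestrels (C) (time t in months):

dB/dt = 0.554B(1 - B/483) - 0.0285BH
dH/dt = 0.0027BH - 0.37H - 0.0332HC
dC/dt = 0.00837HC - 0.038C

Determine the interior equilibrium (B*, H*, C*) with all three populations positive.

From dC/dt = 0: 0.00837H* = 0.038, so H* = 4.54.
From dB/dt = 0: 0.554(1 - B*/483) = 0.0285·4.54, giving B* = 483·(1 - 0.234) = 370.
From dH/dt = 0: 0.0027·370 - 0.37 = 0.0332C*, so C* = 0.63/0.0332 = 19.

B* ≈ 370, H* ≈ 4.54, C* ≈ 19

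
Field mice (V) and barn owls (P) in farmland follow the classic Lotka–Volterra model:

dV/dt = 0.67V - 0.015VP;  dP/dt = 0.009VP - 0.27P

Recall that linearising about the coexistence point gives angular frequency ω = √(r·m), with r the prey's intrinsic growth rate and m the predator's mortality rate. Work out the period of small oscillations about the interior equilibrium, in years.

Here r = 0.67 and m = 0.27, so r·m = 0.181.
ω = √0.181 = 0.425 per year, hence T = 2π/ω ≈ 14.8 years.

T ≈ 14.8 years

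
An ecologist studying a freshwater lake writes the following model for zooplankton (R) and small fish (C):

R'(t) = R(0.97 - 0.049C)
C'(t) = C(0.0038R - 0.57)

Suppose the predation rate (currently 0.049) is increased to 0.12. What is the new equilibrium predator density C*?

C* ≈ 8.08

At the interior fixed point, setting dR/dt = 0 with R > 0 fixes C* = (prey growth rate)/(RC coefficient) — independent of the other coefficients.
With the change, C* = 0.97/0.12 = 8.08; it falls from 19.8.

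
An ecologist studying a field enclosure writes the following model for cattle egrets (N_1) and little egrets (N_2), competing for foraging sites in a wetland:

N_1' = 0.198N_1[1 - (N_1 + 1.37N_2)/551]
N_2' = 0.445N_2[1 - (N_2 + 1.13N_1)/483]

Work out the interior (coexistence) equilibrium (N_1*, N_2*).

Setting both brackets to zero gives the nullclines N_1 + 1.37N_2 = 551 and 1.13N_1 + N_2 = 483.
Substituting N_2 = 483 - 1.13N_1 into the first: N_1(1 - 1.37·1.13) = 551 - 1.37·483.
So N_1* = -111/-0.548 = 202, and then N_2* = 483 - 1.13·202 = 255.

N_1* ≈ 202, N_2* ≈ 255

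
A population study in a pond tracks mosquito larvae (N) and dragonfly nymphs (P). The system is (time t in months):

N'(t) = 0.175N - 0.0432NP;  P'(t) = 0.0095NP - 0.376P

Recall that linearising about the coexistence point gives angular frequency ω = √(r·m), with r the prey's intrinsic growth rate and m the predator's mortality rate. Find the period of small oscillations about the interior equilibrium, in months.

T ≈ 24.5 months

Here r = 0.175 and m = 0.376, so r·m = 0.0658.
ω = √0.0658 = 0.257 per month, hence T = 2π/ω ≈ 24.5 months.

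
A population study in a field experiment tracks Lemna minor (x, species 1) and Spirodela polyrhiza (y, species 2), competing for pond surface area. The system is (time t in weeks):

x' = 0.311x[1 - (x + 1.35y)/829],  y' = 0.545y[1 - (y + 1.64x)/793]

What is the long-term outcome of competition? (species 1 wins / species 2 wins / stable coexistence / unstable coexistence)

unstable coexistence (outcome depends on initial conditions)

Compare the nullcline intercepts: K1/α12 = 829/1.35 = 614 < K2 = 793; K2/α21 = 793/1.64 = 484 < K1 = 829.
Since both are reversed, neither can invade when rare; the interior point is a saddle.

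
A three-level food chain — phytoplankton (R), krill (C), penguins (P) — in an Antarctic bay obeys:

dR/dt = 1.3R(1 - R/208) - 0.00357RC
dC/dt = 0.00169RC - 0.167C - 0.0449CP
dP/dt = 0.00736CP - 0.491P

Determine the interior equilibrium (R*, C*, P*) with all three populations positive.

From dP/dt = 0: 0.00736C* = 0.491, so C* = 66.7.
From dR/dt = 0: 1.3(1 - R*/208) = 0.00357·66.7, giving R* = 208·(1 - 0.183) = 170.
From dC/dt = 0: 0.00169·170 - 0.167 = 0.0449P*, so P* = 0.12/0.0449 = 2.68.

R* ≈ 170, C* ≈ 66.7, P* ≈ 2.68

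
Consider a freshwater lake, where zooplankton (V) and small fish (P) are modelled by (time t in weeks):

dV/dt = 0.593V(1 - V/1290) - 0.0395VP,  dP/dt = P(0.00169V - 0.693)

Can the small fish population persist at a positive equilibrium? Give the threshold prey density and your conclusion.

Threshold V = 410; K > 410, so yes, the predator persists.

The predator equation gives dP/dt > 0 only when V > 0.693/0.00169 = 410.
Without the predator, V → K = 1290. Since 1290 > 410, the predator can invade and persist.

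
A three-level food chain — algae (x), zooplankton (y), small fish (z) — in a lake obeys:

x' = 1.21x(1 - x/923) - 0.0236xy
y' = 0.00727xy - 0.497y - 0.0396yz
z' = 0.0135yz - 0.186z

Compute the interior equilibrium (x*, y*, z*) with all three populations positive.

From dz/dt = 0: 0.0135y* = 0.186, so y* = 13.8.
From dx/dt = 0: 1.21(1 - x*/923) = 0.0236·13.8, giving x* = 923·(1 - 0.269) = 675.
From dy/dt = 0: 0.00727·675 - 0.497 = 0.0396z*, so z* = 4.41/0.0396 = 111.

x* ≈ 675, y* ≈ 13.8, z* ≈ 111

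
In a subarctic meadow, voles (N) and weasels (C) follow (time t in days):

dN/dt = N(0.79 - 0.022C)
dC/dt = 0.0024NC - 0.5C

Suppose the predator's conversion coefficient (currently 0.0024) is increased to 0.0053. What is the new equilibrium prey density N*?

At the interior fixed point, setting dC/dt = 0 with C > 0 fixes N* = (predator death rate)/(NC coefficient) — independent of the other coefficients.
With the change, N* = 0.5/0.0053 = 94.3; it falls from 208.

N* ≈ 94.3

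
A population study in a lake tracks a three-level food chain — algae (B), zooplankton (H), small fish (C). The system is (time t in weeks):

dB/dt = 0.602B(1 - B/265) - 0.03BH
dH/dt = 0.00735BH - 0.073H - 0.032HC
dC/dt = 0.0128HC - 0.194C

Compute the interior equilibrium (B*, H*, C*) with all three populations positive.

From dC/dt = 0: 0.0128H* = 0.194, so H* = 15.2.
From dB/dt = 0: 0.602(1 - B*/265) = 0.03·15.2, giving B* = 265·(1 - 0.755) = 64.8.
From dH/dt = 0: 0.00735·64.8 - 0.073 = 0.032C*, so C* = 0.404/0.032 = 12.6.

B* ≈ 64.8, H* ≈ 15.2, C* ≈ 12.6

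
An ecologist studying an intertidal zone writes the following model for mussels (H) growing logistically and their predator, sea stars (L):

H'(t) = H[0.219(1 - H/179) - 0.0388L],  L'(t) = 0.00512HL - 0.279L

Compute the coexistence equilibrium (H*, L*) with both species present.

From dL/dt = 0 with L > 0: 0.00512H* = 0.279, so H* = 54.5.
Substitute into dH/dt = 0: 0.219(1 - 54.5/179) = 0.0388L*.
The bracket is 0.696, giving L* = 0.152/0.0388 = 3.93.

H* ≈ 54.5, L* ≈ 3.93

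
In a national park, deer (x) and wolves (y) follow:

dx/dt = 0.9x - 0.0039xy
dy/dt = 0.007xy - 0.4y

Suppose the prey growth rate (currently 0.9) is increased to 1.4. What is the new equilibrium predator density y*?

y* ≈ 359

At the interior fixed point, setting dx/dt = 0 with x > 0 fixes y* = (prey growth rate)/(xy coefficient) — independent of the other coefficients.
With the change, y* = 1.4/0.0039 = 359; it rises from 231.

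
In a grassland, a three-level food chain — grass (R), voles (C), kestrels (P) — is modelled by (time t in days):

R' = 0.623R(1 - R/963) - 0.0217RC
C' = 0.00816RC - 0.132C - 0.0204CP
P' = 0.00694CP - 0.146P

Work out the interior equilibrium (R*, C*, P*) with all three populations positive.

R* ≈ 257, C* ≈ 21, P* ≈ 96.5

From dP/dt = 0: 0.00694C* = 0.146, so C* = 21.
From dR/dt = 0: 0.623(1 - R*/963) = 0.0217·21, giving R* = 963·(1 - 0.733) = 257.
From dC/dt = 0: 0.00816·257 - 0.132 = 0.0204P*, so P* = 1.97/0.0204 = 96.5.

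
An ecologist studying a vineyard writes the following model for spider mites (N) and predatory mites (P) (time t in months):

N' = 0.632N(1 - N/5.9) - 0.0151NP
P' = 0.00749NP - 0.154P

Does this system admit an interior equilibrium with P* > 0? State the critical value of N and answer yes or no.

Threshold N = 20.6; K < 20.6, so no, the predator goes extinct.

The predator equation gives dP/dt > 0 only when N > 0.154/0.00749 = 20.6.
Without the predator, N → K = 5.9. Since 5.9 < 20.6, the predator cannot invade.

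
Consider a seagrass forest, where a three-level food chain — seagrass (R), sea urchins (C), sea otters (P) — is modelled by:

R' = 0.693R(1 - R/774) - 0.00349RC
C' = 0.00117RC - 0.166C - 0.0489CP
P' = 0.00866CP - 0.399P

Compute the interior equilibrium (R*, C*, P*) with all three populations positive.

From dP/dt = 0: 0.00866C* = 0.399, so C* = 46.1.
From dR/dt = 0: 0.693(1 - R*/774) = 0.00349·46.1, giving R* = 774·(1 - 0.232) = 594.
From dC/dt = 0: 0.00117·594 - 0.166 = 0.0489P*, so P* = 0.529/0.0489 = 10.8.

R* ≈ 594, C* ≈ 46.1, P* ≈ 10.8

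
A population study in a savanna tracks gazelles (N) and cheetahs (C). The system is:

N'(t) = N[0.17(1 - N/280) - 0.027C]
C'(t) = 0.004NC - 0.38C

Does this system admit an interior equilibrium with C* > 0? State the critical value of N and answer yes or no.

The predator equation gives dC/dt > 0 only when N > 0.38/0.004 = 95.
Without the predator, N → K = 280. Since 280 > 95, the predator can invade and persist.

Threshold N = 95; K > 95, so yes, the predator persists.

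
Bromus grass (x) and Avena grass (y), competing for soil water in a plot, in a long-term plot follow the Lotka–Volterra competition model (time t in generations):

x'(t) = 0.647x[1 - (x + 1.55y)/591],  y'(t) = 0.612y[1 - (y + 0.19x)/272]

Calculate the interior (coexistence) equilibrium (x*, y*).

x* ≈ 240, y* ≈ 226

Setting both brackets to zero gives the nullclines x + 1.55y = 591 and 0.19x + y = 272.
Substituting y = 272 - 0.19x into the first: x(1 - 1.55·0.19) = 591 - 1.55·272.
So x* = 169/0.706 = 240, and then y* = 272 - 0.19·240 = 226.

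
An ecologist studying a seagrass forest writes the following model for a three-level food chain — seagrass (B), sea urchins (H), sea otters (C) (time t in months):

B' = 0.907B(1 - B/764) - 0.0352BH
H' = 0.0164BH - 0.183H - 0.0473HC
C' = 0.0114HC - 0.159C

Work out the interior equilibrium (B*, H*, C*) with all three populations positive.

From dC/dt = 0: 0.0114H* = 0.159, so H* = 13.9.
From dB/dt = 0: 0.907(1 - B*/764) = 0.0352·13.9, giving B* = 764·(1 - 0.541) = 350.
From dH/dt = 0: 0.0164·350 - 0.183 = 0.0473C*, so C* = 5.56/0.0473 = 118.

B* ≈ 350, H* ≈ 13.9, C* ≈ 118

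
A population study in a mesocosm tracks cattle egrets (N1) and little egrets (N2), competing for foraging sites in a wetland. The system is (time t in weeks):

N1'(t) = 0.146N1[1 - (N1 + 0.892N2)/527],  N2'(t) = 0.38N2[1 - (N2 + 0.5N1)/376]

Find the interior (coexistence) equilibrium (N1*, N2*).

Setting both brackets to zero gives the nullclines N1 + 0.892N2 = 527 and 0.5N1 + N2 = 376.
Substituting N2 = 376 - 0.5N1 into the first: N1(1 - 0.892·0.5) = 527 - 0.892·376.
So N1* = 192/0.554 = 346, and then N2* = 376 - 0.5·346 = 203.

N1* ≈ 346, N2* ≈ 203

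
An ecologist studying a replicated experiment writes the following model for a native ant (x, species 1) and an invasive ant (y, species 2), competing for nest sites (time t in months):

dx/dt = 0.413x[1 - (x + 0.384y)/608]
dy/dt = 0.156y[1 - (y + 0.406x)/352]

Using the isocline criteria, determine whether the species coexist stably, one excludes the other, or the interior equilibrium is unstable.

stable coexistence

Compare the nullcline intercepts: K1/α12 = 608/0.384 = 1580 > K2 = 352; K2/α21 = 352/0.406 = 867 > K1 = 608.
Since both inequalities hold, each species can invade when rare, so the interior equilibrium is stable.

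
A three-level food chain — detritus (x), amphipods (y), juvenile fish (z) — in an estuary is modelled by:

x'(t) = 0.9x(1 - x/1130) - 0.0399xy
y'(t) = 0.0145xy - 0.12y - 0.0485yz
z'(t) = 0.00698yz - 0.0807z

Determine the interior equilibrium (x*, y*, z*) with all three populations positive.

From dz/dt = 0: 0.00698y* = 0.0807, so y* = 11.6.
From dx/dt = 0: 0.9(1 - x*/1130) = 0.0399·11.6, giving x* = 1130·(1 - 0.513) = 551.
From dy/dt = 0: 0.0145·551 - 0.12 = 0.0485z*, so z* = 7.87/0.0485 = 162.

x* ≈ 551, y* ≈ 11.6, z* ≈ 162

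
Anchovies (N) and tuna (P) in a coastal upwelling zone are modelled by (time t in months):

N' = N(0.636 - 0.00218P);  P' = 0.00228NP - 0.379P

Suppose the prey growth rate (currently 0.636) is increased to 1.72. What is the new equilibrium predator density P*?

At the interior fixed point, setting dN/dt = 0 with N > 0 fixes P* = (prey growth rate)/(NP coefficient) — independent of the other coefficients.
With the change, P* = 1.72/0.00218 = 789; it rises from 292.

P* ≈ 789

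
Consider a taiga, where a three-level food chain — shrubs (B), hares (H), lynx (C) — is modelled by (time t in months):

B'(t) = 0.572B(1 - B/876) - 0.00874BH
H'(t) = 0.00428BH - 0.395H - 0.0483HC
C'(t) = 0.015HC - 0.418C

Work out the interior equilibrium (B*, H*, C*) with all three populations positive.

B* ≈ 503, H* ≈ 27.9, C* ≈ 36.4

From dC/dt = 0: 0.015H* = 0.418, so H* = 27.9.
From dB/dt = 0: 0.572(1 - B*/876) = 0.00874·27.9, giving B* = 876·(1 - 0.426) = 503.
From dH/dt = 0: 0.00428·503 - 0.395 = 0.0483C*, so C* = 1.76/0.0483 = 36.4.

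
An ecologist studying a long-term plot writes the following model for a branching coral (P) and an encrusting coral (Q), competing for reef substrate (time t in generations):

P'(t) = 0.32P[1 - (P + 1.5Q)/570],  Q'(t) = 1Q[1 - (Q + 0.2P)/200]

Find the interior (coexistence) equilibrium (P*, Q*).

Setting both brackets to zero gives the nullclines P + 1.5Q = 570 and 0.2P + Q = 200.
Substituting Q = 200 - 0.2P into the first: P(1 - 1.5·0.2) = 570 - 1.5·200.
So P* = 270/0.7 = 386, and then Q* = 200 - 0.2·386 = 123.

P* ≈ 386, Q* ≈ 123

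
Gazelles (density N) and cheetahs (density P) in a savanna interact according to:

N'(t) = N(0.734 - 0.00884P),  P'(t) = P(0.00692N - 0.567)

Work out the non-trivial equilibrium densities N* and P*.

N* ≈ 81.9, P* ≈ 83

Set dP/dt = 0 with P > 0: 0.00692N - 0.567 = 0, so N* = 0.567/0.00692 = 81.9.
Set dN/dt = 0 with N > 0: 0.734 - 0.00884P = 0, so P* = 0.734/0.00884 = 83.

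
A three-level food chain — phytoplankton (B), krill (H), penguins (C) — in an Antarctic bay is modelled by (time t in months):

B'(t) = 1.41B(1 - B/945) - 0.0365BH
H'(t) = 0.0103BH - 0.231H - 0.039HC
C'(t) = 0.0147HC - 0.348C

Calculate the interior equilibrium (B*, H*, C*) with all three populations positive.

B* ≈ 366, H* ≈ 23.7, C* ≈ 90.7

From dC/dt = 0: 0.0147H* = 0.348, so H* = 23.7.
From dB/dt = 0: 1.41(1 - B*/945) = 0.0365·23.7, giving B* = 945·(1 - 0.613) = 366.
From dH/dt = 0: 0.0103·366 - 0.231 = 0.039C*, so C* = 3.54/0.039 = 90.7.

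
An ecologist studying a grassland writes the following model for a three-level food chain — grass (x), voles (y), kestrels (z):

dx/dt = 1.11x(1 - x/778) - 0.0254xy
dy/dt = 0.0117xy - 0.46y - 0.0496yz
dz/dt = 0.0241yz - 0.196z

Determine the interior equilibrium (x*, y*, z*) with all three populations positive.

x* ≈ 633, y* ≈ 8.13, z* ≈ 140

From dz/dt = 0: 0.0241y* = 0.196, so y* = 8.13.
From dx/dt = 0: 1.11(1 - x*/778) = 0.0254·8.13, giving x* = 778·(1 - 0.186) = 633.
From dy/dt = 0: 0.0117·633 - 0.46 = 0.0496z*, so z* = 6.95/0.0496 = 140.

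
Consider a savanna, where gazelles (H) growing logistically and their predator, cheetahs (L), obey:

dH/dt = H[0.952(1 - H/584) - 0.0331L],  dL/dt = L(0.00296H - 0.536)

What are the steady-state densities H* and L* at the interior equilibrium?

From dL/dt = 0 with L > 0: 0.00296H* = 0.536, so H* = 181.
Substitute into dH/dt = 0: 0.952(1 - 181/584) = 0.0331L*.
The bracket is 0.69, giving L* = 0.657/0.0331 = 19.8.

H* ≈ 181, L* ≈ 19.8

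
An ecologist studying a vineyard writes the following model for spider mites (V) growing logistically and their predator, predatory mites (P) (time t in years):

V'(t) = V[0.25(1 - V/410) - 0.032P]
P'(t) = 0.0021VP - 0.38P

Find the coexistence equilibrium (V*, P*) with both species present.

From dP/dt = 0 with P > 0: 0.0021V* = 0.38, so V* = 181.
Substitute into dV/dt = 0: 0.25(1 - 181/410) = 0.032P*.
The bracket is 0.559, giving P* = 0.14/0.032 = 4.36.

V* ≈ 181, P* ≈ 4.36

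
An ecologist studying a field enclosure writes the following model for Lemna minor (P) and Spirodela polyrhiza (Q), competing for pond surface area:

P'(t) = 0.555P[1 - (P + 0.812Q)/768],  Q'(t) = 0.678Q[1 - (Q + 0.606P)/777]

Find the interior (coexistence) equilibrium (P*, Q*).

P* ≈ 270, Q* ≈ 613

Setting both brackets to zero gives the nullclines P + 0.812Q = 768 and 0.606P + Q = 777.
Substituting Q = 777 - 0.606P into the first: P(1 - 0.812·0.606) = 768 - 0.812·777.
So P* = 137/0.508 = 270, and then Q* = 777 - 0.606·270 = 613.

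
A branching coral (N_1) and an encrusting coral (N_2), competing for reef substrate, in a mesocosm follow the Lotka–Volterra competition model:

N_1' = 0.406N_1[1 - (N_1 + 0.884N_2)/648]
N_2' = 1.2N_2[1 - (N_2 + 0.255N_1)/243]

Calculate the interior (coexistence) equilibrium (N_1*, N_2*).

N_1* ≈ 559, N_2* ≈ 100

Setting both brackets to zero gives the nullclines N_1 + 0.884N_2 = 648 and 0.255N_1 + N_2 = 243.
Substituting N_2 = 243 - 0.255N_1 into the first: N_1(1 - 0.884·0.255) = 648 - 0.884·243.
So N_1* = 433/0.775 = 559, and then N_2* = 243 - 0.255·559 = 100.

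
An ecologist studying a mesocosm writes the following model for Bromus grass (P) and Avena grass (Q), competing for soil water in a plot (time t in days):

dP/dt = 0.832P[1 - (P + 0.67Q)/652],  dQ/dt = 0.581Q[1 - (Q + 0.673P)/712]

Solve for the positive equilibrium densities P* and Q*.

Setting both brackets to zero gives the nullclines P + 0.67Q = 652 and 0.673P + Q = 712.
Substituting Q = 712 - 0.673P into the first: P(1 - 0.67·0.673) = 652 - 0.67·712.
So P* = 175/0.549 = 319, and then Q* = 712 - 0.673·319 = 498.

P* ≈ 319, Q* ≈ 498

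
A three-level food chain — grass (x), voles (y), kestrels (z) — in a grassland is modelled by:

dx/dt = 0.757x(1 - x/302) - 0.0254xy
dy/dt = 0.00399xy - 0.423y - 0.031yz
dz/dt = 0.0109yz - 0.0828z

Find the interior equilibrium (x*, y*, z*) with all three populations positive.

x* ≈ 225, y* ≈ 7.6, z* ≈ 15.3

From dz/dt = 0: 0.0109y* = 0.0828, so y* = 7.6.
From dx/dt = 0: 0.757(1 - x*/302) = 0.0254·7.6, giving x* = 302·(1 - 0.255) = 225.
From dy/dt = 0: 0.00399·225 - 0.423 = 0.031z*, so z* = 0.475/0.031 = 15.3.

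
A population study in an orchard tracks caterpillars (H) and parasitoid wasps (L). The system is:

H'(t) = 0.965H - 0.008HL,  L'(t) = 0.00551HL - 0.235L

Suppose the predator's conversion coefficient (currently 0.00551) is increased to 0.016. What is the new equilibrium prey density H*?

H* ≈ 14.7

At the interior fixed point, setting dL/dt = 0 with L > 0 fixes H* = (predator death rate)/(HL coefficient) — independent of the other coefficients.
With the change, H* = 0.235/0.016 = 14.7; it falls from 42.6.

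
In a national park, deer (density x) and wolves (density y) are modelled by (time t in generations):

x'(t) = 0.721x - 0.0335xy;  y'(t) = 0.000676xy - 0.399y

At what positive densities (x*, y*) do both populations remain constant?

Set dy/dt = 0 with y > 0: 0.000676x - 0.399 = 0, so x* = 0.399/0.000676 = 590.
Set dx/dt = 0 with x > 0: 0.721 - 0.0335y = 0, so y* = 0.721/0.0335 = 21.5.

x* ≈ 590, y* ≈ 21.5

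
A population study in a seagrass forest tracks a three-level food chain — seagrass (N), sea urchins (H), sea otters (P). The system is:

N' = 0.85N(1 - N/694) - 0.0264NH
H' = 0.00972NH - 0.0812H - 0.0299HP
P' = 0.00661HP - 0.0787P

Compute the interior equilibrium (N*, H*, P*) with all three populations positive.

From dP/dt = 0: 0.00661H* = 0.0787, so H* = 11.9.
From dN/dt = 0: 0.85(1 - N*/694) = 0.0264·11.9, giving N* = 694·(1 - 0.37) = 437.
From dH/dt = 0: 0.00972·437 - 0.0812 = 0.0299P*, so P* = 4.17/0.0299 = 139.

N* ≈ 437, H* ≈ 11.9, P* ≈ 139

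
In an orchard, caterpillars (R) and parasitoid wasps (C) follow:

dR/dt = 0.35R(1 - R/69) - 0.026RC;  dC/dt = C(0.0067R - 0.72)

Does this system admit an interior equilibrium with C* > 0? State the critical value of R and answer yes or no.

Threshold R = 107; K < 107, so no, the predator goes extinct.

The predator equation gives dC/dt > 0 only when R > 0.72/0.0067 = 107.
Without the predator, R → K = 69. Since 69 < 107, the predator cannot invade.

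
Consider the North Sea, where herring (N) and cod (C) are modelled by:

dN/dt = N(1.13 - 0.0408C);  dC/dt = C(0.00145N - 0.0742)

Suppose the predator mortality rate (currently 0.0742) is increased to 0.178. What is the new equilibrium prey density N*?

N* ≈ 123

At the interior fixed point, setting dC/dt = 0 with C > 0 fixes N* = (predator death rate)/(NC coefficient) — independent of the other coefficients.
With the change, N* = 0.178/0.00145 = 123; it rises from 51.2.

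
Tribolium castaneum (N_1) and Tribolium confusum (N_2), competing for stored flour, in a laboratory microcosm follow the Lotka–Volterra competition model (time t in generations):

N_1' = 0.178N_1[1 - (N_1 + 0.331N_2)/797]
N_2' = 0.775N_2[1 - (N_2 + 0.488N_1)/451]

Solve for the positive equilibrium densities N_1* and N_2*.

N_1* ≈ 772, N_2* ≈ 74

Setting both brackets to zero gives the nullclines N_1 + 0.331N_2 = 797 and 0.488N_1 + N_2 = 451.
Substituting N_2 = 451 - 0.488N_1 into the first: N_1(1 - 0.331·0.488) = 797 - 0.331·451.
So N_1* = 648/0.838 = 772, and then N_2* = 451 - 0.488·772 = 74.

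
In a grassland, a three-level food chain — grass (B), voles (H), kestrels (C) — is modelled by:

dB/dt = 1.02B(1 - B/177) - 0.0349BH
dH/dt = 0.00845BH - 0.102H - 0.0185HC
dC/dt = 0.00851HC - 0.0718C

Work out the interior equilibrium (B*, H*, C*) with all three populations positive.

B* ≈ 126, H* ≈ 8.44, C* ≈ 52

From dC/dt = 0: 0.00851H* = 0.0718, so H* = 8.44.
From dB/dt = 0: 1.02(1 - B*/177) = 0.0349·8.44, giving B* = 177·(1 - 0.289) = 126.
From dH/dt = 0: 0.00845·126 - 0.102 = 0.0185C*, so C* = 0.962/0.0185 = 52.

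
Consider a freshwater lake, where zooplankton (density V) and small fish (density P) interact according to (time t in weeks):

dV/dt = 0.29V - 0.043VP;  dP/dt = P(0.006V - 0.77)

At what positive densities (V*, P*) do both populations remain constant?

Set dP/dt = 0 with P > 0: 0.006V - 0.77 = 0, so V* = 0.77/0.006 = 128.
Set dV/dt = 0 with V > 0: 0.29 - 0.043P = 0, so P* = 0.29/0.043 = 6.74.

V* ≈ 128, P* ≈ 6.74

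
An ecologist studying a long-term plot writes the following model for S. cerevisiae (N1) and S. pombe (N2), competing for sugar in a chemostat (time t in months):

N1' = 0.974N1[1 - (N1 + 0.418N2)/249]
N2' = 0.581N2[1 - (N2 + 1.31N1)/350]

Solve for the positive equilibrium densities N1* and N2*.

N1* ≈ 227, N2* ≈ 52.6

Setting both brackets to zero gives the nullclines N1 + 0.418N2 = 249 and 1.31N1 + N2 = 350.
Substituting N2 = 350 - 1.31N1 into the first: N1(1 - 0.418·1.31) = 249 - 0.418·350.
So N1* = 103/0.452 = 227, and then N2* = 350 - 1.31·227 = 52.6.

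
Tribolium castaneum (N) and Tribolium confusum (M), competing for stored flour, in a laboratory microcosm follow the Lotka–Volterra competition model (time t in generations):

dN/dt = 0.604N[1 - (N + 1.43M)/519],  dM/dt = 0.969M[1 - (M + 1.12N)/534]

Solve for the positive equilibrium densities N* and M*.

N* ≈ 407, M* ≈ 78.6

Setting both brackets to zero gives the nullclines N + 1.43M = 519 and 1.12N + M = 534.
Substituting M = 534 - 1.12N into the first: N(1 - 1.43·1.12) = 519 - 1.43·534.
So N* = -245/-0.602 = 407, and then M* = 534 - 1.12·407 = 78.6.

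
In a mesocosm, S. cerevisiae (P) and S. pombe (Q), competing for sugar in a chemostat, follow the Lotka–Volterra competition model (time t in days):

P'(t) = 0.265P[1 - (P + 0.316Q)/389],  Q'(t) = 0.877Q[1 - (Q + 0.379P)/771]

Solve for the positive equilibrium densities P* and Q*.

Setting both brackets to zero gives the nullclines P + 0.316Q = 389 and 0.379P + Q = 771.
Substituting Q = 771 - 0.379P into the first: P(1 - 0.316·0.379) = 389 - 0.316·771.
So P* = 145/0.88 = 165, and then Q* = 771 - 0.379·165 = 708.

P* ≈ 165, Q* ≈ 708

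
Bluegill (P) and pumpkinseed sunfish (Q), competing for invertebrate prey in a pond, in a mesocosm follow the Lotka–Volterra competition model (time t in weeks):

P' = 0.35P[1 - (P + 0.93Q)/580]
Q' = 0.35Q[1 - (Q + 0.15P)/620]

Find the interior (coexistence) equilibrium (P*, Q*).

P* ≈ 3.95, Q* ≈ 619

Setting both brackets to zero gives the nullclines P + 0.93Q = 580 and 0.15P + Q = 620.
Substituting Q = 620 - 0.15P into the first: P(1 - 0.93·0.15) = 580 - 0.93·620.
So P* = 3.4/0.861 = 3.95, and then Q* = 620 - 0.15·3.95 = 619.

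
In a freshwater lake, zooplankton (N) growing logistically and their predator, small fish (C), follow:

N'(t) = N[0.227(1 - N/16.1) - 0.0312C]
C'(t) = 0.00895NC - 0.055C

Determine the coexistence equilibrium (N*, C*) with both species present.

From dC/dt = 0 with C > 0: 0.00895N* = 0.055, so N* = 6.15.
Substitute into dN/dt = 0: 0.227(1 - 6.15/16.1) = 0.0312C*.
The bracket is 0.618, giving C* = 0.14/0.0312 = 4.5.

N* ≈ 6.15, C* ≈ 4.5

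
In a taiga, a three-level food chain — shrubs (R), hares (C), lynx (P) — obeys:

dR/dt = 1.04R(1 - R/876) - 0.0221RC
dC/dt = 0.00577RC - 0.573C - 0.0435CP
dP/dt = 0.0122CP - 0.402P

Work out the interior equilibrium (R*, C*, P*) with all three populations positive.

From dP/dt = 0: 0.0122C* = 0.402, so C* = 33.
From dR/dt = 0: 1.04(1 - R*/876) = 0.0221·33, giving R* = 876·(1 - 0.7) = 263.
From dC/dt = 0: 0.00577·263 - 0.573 = 0.0435P*, so P* = 0.942/0.0435 = 21.7.

R* ≈ 263, C* ≈ 33, P* ≈ 21.7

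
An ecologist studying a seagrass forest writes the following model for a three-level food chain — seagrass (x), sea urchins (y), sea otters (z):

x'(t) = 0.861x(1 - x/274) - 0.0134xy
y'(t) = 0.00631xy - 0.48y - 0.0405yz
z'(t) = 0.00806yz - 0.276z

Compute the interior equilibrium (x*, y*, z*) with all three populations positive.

x* ≈ 128, y* ≈ 34.2, z* ≈ 8.09

From dz/dt = 0: 0.00806y* = 0.276, so y* = 34.2.
From dx/dt = 0: 0.861(1 - x*/274) = 0.0134·34.2, giving x* = 274·(1 - 0.533) = 128.
From dy/dt = 0: 0.00631·128 - 0.48 = 0.0405z*, so z* = 0.328/0.0405 = 8.09.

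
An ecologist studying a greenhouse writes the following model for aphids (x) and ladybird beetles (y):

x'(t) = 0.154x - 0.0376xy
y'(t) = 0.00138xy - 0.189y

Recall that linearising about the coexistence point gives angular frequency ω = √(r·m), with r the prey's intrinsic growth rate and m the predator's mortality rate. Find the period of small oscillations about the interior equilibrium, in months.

Here r = 0.154 and m = 0.189, so r·m = 0.0291.
ω = √0.0291 = 0.171 per month, hence T = 2π/ω ≈ 36.8 months.

T ≈ 36.8 months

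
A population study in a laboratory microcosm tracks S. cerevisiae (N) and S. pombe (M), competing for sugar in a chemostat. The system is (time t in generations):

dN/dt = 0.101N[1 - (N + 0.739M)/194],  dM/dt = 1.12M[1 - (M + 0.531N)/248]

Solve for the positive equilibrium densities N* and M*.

Setting both brackets to zero gives the nullclines N + 0.739M = 194 and 0.531N + M = 248.
Substituting M = 248 - 0.531N into the first: N(1 - 0.739·0.531) = 194 - 0.739·248.
So N* = 10.7/0.608 = 17.7, and then M* = 248 - 0.531·17.7 = 239.

N* ≈ 17.7, M* ≈ 239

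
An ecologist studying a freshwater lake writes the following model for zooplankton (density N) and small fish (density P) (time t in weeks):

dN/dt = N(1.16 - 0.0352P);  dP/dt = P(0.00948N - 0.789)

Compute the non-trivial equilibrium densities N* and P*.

N* ≈ 83.2, P* ≈ 33

Set dP/dt = 0 with P > 0: 0.00948N - 0.789 = 0, so N* = 0.789/0.00948 = 83.2.
Set dN/dt = 0 with N > 0: 1.16 - 0.0352P = 0, so P* = 1.16/0.0352 = 33.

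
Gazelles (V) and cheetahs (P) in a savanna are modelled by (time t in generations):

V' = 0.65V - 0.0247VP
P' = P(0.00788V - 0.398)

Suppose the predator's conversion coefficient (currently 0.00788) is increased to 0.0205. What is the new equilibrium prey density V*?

At the interior fixed point, setting dP/dt = 0 with P > 0 fixes V* = (predator death rate)/(VP coefficient) — independent of the other coefficients.
With the change, V* = 0.398/0.0205 = 19.4; it falls from 50.5.

V* ≈ 19.4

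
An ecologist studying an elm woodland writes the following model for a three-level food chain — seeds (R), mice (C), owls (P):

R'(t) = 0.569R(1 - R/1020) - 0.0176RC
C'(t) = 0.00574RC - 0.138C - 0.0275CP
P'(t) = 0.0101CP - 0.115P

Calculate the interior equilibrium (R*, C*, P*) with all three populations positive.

R* ≈ 661, C* ≈ 11.4, P* ≈ 133

From dP/dt = 0: 0.0101C* = 0.115, so C* = 11.4.
From dR/dt = 0: 0.569(1 - R*/1020) = 0.0176·11.4, giving R* = 1020·(1 - 0.352) = 661.
From dC/dt = 0: 0.00574·661 - 0.138 = 0.0275P*, so P* = 3.65/0.0275 = 133.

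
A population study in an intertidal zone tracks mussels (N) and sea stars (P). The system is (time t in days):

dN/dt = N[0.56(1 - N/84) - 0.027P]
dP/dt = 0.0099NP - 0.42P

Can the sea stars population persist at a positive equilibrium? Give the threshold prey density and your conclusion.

Threshold N = 42.4; K > 42.4, so yes, the predator persists.

The predator equation gives dP/dt > 0 only when N > 0.42/0.0099 = 42.4.
Without the predator, N → K = 84. Since 84 > 42.4, the predator can invade and persist.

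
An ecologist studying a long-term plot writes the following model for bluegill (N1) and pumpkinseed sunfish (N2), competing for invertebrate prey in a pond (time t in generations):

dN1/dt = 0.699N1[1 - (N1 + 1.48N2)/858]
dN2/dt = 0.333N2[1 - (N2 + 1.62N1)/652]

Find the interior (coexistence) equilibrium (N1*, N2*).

N1* ≈ 76.5, N2* ≈ 528

Setting both brackets to zero gives the nullclines N1 + 1.48N2 = 858 and 1.62N1 + N2 = 652.
Substituting N2 = 652 - 1.62N1 into the first: N1(1 - 1.48·1.62) = 858 - 1.48·652.
So N1* = -107/-1.4 = 76.5, and then N2* = 652 - 1.62·76.5 = 528.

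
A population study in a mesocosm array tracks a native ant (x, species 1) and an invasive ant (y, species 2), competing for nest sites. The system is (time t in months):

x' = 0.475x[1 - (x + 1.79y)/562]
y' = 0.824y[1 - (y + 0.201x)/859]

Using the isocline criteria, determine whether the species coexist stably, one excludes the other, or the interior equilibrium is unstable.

species 2 excludes species 1

Compare the nullcline intercepts: K1/α12 = 562/1.79 = 314 < K2 = 859; K2/α21 = 859/0.201 = 4270 > K1 = 562.
Since the inequalities point opposite ways, species 2 can invade but species 1 cannot.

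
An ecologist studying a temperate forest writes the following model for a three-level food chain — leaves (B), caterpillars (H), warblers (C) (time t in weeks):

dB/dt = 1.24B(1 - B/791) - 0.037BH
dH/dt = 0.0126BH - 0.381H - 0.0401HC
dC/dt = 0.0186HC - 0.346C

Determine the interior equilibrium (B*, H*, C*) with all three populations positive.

B* ≈ 352, H* ≈ 18.6, C* ≈ 101

From dC/dt = 0: 0.0186H* = 0.346, so H* = 18.6.
From dB/dt = 0: 1.24(1 - B*/791) = 0.037·18.6, giving B* = 791·(1 - 0.555) = 352.
From dH/dt = 0: 0.0126·352 - 0.381 = 0.0401C*, so C* = 4.05/0.0401 = 101.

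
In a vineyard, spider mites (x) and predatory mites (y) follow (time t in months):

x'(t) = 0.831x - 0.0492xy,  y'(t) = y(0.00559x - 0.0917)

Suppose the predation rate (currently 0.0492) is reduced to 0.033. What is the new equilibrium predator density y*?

At the interior fixed point, setting dx/dt = 0 with x > 0 fixes y* = (prey growth rate)/(xy coefficient) — independent of the other coefficients.
With the change, y* = 0.831/0.033 = 25.2; it rises from 16.9.

y* ≈ 25.2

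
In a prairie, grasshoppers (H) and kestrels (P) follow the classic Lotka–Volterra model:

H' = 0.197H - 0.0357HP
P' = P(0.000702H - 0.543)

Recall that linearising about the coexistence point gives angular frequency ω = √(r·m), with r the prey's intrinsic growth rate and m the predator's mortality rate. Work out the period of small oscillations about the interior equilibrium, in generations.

T ≈ 19.2 generations

Here r = 0.197 and m = 0.543, so r·m = 0.107.
ω = √0.107 = 0.327 per generation, hence T = 2π/ω ≈ 19.2 generations.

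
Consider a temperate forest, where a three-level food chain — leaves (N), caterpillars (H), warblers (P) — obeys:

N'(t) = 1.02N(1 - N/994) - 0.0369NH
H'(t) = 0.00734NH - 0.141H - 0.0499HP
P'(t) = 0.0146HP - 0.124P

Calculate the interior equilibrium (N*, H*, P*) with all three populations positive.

N* ≈ 689, H* ≈ 8.49, P* ≈ 98.5

From dP/dt = 0: 0.0146H* = 0.124, so H* = 8.49.
From dN/dt = 0: 1.02(1 - N*/994) = 0.0369·8.49, giving N* = 994·(1 - 0.307) = 689.
From dH/dt = 0: 0.00734·689 - 0.141 = 0.0499P*, so P* = 4.91/0.0499 = 98.5.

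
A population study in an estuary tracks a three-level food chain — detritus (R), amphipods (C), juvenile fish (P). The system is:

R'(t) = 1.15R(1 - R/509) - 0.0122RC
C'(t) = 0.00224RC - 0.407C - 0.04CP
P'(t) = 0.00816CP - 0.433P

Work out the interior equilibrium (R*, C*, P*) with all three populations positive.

From dP/dt = 0: 0.00816C* = 0.433, so C* = 53.1.
From dR/dt = 0: 1.15(1 - R*/509) = 0.0122·53.1, giving R* = 509·(1 - 0.563) = 222.
From dC/dt = 0: 0.00224·222 - 0.407 = 0.04P*, so P* = 0.0913/0.04 = 2.28.

R* ≈ 222, C* ≈ 53.1, P* ≈ 2.28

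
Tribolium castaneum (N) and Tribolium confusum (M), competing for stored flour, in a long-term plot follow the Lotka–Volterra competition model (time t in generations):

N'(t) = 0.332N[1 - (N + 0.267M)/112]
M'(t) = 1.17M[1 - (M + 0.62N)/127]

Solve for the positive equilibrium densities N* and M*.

Setting both brackets to zero gives the nullclines N + 0.267M = 112 and 0.62N + M = 127.
Substituting M = 127 - 0.62N into the first: N(1 - 0.267·0.62) = 112 - 0.267·127.
So N* = 78.1/0.834 = 93.6, and then M* = 127 - 0.62·93.6 = 69.

N* ≈ 93.6, M* ≈ 69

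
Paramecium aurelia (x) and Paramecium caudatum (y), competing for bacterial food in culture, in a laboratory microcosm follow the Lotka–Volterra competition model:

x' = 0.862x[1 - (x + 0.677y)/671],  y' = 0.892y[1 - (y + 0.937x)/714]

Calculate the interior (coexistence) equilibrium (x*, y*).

x* ≈ 513, y* ≈ 233

Setting both brackets to zero gives the nullclines x + 0.677y = 671 and 0.937x + y = 714.
Substituting y = 714 - 0.937x into the first: x(1 - 0.677·0.937) = 671 - 0.677·714.
So x* = 188/0.366 = 513, and then y* = 714 - 0.937·513 = 233.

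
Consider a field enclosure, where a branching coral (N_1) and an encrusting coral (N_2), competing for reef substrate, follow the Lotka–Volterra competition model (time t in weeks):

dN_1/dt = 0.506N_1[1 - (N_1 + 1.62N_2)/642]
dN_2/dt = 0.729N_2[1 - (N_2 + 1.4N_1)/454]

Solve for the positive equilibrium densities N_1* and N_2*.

Setting both brackets to zero gives the nullclines N_1 + 1.62N_2 = 642 and 1.4N_1 + N_2 = 454.
Substituting N_2 = 454 - 1.4N_1 into the first: N_1(1 - 1.62·1.4) = 642 - 1.62·454.
So N_1* = -93.5/-1.27 = 73.7, and then N_2* = 454 - 1.4·73.7 = 351.

N_1* ≈ 73.7, N_2* ≈ 351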